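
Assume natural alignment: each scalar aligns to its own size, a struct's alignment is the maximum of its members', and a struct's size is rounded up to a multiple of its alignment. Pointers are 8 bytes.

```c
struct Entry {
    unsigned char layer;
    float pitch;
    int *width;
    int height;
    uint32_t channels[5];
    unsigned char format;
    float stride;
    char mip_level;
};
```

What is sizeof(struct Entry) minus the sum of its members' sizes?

@0: layer [1B, align 1] → 1
+3 pad (align 4)
@4: pitch [4B, align 4] → 8
@8: width [8B, align 8] → 16
@16: height [4B, align 4] → 20
@20: channels [20B, align 4] → 40
@40: format [1B, align 1] → 41
+3 pad (align 4)
@44: stride [4B, align 4] → 48
@48: mip_level [1B, align 1] → 49
+7 tail pad (align 8)
size 56, align 8
data bytes 43, size 56 → padding 13

13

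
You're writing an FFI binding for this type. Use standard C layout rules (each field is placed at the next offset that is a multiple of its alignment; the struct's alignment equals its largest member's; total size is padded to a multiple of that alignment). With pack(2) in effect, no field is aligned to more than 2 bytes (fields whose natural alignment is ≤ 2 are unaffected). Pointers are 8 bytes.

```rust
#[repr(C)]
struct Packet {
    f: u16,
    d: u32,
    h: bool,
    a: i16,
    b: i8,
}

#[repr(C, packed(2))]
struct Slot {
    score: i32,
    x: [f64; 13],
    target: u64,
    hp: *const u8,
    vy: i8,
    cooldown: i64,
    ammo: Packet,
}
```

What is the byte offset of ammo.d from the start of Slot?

138

Packet: 0..2  f  (2B, 2-aligned); 2..4  -- padding (2B); 4..8  d  (4B, 4-aligned); 8..9  h  (1B, 1-aligned); 9..10  -- padding (1B); 10..12  a  (2B, 2-aligned); 12..13  b  (1B, 1-aligned); 13..16  -- tail padding (3B); sizeof = 16, alignof = 4
0..4  score  (4B, 2-aligned)
4..108  x  (104B, 2-aligned)
108..116  target  (8B, 2-aligned)
116..124  hp  (8B, 2-aligned)
124..125  vy  (1B, 1-aligned)
125..126  -- padding (1B)
126..134  cooldown  (8B, 2-aligned)
134..150  ammo  (16B, 2-aligned)
within Packet: d at 4
134 + 4 = 138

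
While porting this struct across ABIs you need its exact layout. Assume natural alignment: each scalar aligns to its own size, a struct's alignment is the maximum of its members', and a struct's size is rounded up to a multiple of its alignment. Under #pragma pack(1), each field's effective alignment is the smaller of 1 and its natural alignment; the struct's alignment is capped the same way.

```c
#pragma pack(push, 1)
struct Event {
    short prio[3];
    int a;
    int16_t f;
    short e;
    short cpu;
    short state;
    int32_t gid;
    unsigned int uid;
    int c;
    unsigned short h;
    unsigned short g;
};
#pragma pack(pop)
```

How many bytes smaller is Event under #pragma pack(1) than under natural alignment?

2

natural layout:
  @0: prio [6B, align 2] → 6
  +2 pad (align 4)
  @8: a [4B, align 4] → 12
  @12: f [2B, align 2] → 14
  @14: e [2B, align 2] → 16
  @16: cpu [2B, align 2] → 18
  @18: state [2B, align 2] → 20
  @20: gid [4B, align 4] → 24
  @24: uid [4B, align 4] → 28
  @28: c [4B, align 4] → 32
  @32: h [2B, align 2] → 34
  @34: g [2B, align 2] → 36
  size 36, align 4
packed(1) layout:
  @0: prio [6B, align 1] → 6
  @6: a [4B, align 1] → 10
  @10: f [2B, align 1] → 12
  @12: e [2B, align 1] → 14
  @14: cpu [2B, align 1] → 16
  @16: state [2B, align 1] → 18
  @18: gid [4B, align 1] → 22
  @22: uid [4B, align 1] → 26
  @26: c [4B, align 1] → 30
  @30: h [2B, align 1] → 32
  @32: g [2B, align 1] → 34
  size 34, align 1
36 − 34 = 2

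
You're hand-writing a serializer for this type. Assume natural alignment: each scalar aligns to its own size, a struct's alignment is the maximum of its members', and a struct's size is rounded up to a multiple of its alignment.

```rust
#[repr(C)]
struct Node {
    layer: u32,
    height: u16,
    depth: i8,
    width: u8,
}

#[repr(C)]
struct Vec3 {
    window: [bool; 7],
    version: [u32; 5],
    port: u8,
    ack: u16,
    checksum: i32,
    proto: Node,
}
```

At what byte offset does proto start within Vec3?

Node: layer at 0 (size 4, align 4) → ends 4; height at 4 (size 2, align 2) → ends 6; depth at 6 (size 1, align 1) → ends 7; width at 7 (size 1, align 1) → ends 8; total 8 bytes, alignment 4
window at 0 (size 7, align 1) → ends 7
pad 1 to align 4 for version
version at 8 (size 20, align 4) → ends 28
port at 28 (size 1, align 1) → ends 29
pad 1 to align 2 for ack
ack at 30 (size 2, align 2) → ends 32
checksum at 32 (size 4, align 4) → ends 36
proto at 36 (size 8, align 4) → ends 44

36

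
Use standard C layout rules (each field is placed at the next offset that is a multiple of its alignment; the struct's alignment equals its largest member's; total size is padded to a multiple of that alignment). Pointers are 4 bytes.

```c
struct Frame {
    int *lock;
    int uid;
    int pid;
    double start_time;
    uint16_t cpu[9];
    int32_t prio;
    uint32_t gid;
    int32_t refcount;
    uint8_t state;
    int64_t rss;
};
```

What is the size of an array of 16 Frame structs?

lock at 0 (size 4, align 4) → ends 4
uid at 4 (size 4, align 4) → ends 8
pid at 8 (size 4, align 4) → ends 12
pad 4 to align 8 for start_time
start_time at 16 (size 8, align 8) → ends 24
cpu at 24 (size 18, align 2) → ends 42
pad 2 to align 4 for prio
prio at 44 (size 4, align 4) → ends 48
gid at 48 (size 4, align 4) → ends 52
refcount at 52 (size 4, align 4) → ends 56
state at 56 (size 1, align 1) → ends 57
pad 7 to align 8 for rss
rss at 64 (size 8, align 8) → ends 72
total 72 bytes, alignment 8
array of 16: 16 × 72 = 1152

1152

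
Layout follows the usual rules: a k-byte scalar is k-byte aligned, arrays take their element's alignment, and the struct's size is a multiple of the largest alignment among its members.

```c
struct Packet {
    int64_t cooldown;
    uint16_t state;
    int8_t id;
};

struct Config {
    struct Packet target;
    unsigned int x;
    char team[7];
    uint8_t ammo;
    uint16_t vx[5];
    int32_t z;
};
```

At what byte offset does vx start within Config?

Packet: @0: cooldown [8B, align 8] → 8; @8: state [2B, align 2] → 10; @10: id [1B, align 1] → 11; +5 tail pad (align 8); size 16, align 8
@0: target [16B, align 8] → 16
@16: x [4B, align 4] → 20
@20: team [7B, align 1] → 27
@27: ammo [1B, align 1] → 28
@28: vx [10B, align 2] → 38

28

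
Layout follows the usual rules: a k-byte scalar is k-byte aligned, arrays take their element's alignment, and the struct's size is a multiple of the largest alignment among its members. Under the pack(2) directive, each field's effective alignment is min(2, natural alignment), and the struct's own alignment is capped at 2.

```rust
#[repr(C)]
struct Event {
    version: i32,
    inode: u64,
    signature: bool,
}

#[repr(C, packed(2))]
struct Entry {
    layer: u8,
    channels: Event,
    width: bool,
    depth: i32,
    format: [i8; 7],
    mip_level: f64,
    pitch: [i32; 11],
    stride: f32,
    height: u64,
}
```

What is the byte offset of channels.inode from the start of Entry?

Event: version at 0 (size 4, align 4) → ends 4; pad 4 to align 8 for inode; inode at 8 (size 8, align 8) → ends 16; signature at 16 (size 1, align 1) → ends 17; tail pad 7 to reach multiple of 8; total 24 bytes, alignment 8
layer at 0 (size 1, align 1) → ends 1
pad 1 to align 2 for channels
channels at 2 (size 24, align 2) → ends 26
within Event: inode at 8
2 + 8 = 10

10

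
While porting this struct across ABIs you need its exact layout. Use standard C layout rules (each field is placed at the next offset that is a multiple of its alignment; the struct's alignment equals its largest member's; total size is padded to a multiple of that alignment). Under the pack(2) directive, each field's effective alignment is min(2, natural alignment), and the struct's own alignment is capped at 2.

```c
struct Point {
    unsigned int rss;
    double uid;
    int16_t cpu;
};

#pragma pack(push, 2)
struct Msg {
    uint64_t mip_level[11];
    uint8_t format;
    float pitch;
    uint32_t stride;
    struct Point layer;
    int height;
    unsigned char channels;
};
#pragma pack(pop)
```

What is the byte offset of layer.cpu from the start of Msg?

114

Point: 0..4  rss  (4B, 4-aligned); 4..8  -- padding (4B); 8..16  uid  (8B, 8-aligned); 16..18  cpu  (2B, 2-aligned); 18..24  -- tail padding (6B); sizeof = 24, alignof = 8
0..88  mip_level  (88B, 2-aligned)
88..89  format  (1B, 1-aligned)
89..90  -- padding (1B)
90..94  pitch  (4B, 2-aligned)
94..98  stride  (4B, 2-aligned)
98..122  layer  (24B, 2-aligned)
within Point: cpu at 16
98 + 16 = 114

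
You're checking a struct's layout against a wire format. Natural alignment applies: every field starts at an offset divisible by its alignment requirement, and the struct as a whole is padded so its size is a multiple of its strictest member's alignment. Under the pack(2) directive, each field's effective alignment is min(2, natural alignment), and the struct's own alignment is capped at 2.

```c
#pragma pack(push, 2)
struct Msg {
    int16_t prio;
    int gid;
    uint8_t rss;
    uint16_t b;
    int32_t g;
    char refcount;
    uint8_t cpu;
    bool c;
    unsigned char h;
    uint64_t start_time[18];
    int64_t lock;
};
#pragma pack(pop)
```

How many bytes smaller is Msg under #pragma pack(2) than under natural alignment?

natural layout:
  prio at 0 (size 2, align 2) → ends 2
  pad 2 to align 4 for gid
  gid at 4 (size 4, align 4) → ends 8
  rss at 8 (size 1, align 1) → ends 9
  pad 1 to align 2 for b
  b at 10 (size 2, align 2) → ends 12
  g at 12 (size 4, align 4) → ends 16
  refcount at 16 (size 1, align 1) → ends 17
  cpu at 17 (size 1, align 1) → ends 18
  c at 18 (size 1, align 1) → ends 19
  h at 19 (size 1, align 1) → ends 20
  pad 4 to align 8 for start_time
  start_time at 24 (size 144, align 8) → ends 168
  lock at 168 (size 8, align 8) → ends 176
  total 176 bytes, alignment 8
packed(2) layout:
  prio at 0 (size 2, align 2) → ends 2
  gid at 2 (size 4, align 2) → ends 6
  rss at 6 (size 1, align 1) → ends 7
  pad 1 to align 2 for b
  b at 8 (size 2, align 2) → ends 10
  g at 10 (size 4, align 2) → ends 14
  refcount at 14 (size 1, align 1) → ends 15
  cpu at 15 (size 1, align 1) → ends 16
  c at 16 (size 1, align 1) → ends 17
  h at 17 (size 1, align 1) → ends 18
  start_time at 18 (size 144, align 2) → ends 162
  lock at 162 (size 8, align 2) → ends 170
  total 170 bytes, alignment 2
176 − 170 = 6

6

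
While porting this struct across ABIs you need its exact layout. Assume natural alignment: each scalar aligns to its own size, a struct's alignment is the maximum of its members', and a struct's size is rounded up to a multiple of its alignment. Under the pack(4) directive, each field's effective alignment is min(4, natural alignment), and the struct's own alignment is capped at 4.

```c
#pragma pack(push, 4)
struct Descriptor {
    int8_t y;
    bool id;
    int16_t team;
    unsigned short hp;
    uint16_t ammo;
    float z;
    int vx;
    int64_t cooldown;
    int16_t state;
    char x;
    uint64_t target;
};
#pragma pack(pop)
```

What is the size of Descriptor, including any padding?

y at 0 (size 1, align 1) → ends 1
id at 1 (size 1, align 1) → ends 2
team at 2 (size 2, align 2) → ends 4
hp at 4 (size 2, align 2) → ends 6
ammo at 6 (size 2, align 2) → ends 8
z at 8 (size 4, align 4) → ends 12
vx at 12 (size 4, align 4) → ends 16
cooldown at 16 (size 8, align 4) → ends 24
state at 24 (size 2, align 2) → ends 26
x at 26 (size 1, align 1) → ends 27
pad 1 to align 4 for target
target at 28 (size 8, align 4) → ends 36
total 36 bytes, alignment 4

36 bytes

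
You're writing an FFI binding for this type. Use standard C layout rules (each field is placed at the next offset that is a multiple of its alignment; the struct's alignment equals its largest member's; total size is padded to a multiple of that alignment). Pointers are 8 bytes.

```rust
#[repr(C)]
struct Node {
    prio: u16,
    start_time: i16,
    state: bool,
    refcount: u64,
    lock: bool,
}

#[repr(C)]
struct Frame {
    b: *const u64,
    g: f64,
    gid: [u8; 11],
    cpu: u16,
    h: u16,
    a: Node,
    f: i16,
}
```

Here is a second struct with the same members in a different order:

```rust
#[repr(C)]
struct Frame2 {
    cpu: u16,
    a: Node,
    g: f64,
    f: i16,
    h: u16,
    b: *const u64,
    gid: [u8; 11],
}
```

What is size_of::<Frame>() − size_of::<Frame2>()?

Node: prio at 0 (size 2, align 2) → ends 2; start_time at 2 (size 2, align 2) → ends 4; state at 4 (size 1, align 1) → ends 5; pad 3 to align 8 for refcount; refcount at 8 (size 8, align 8) → ends 16; lock at 16 (size 1, align 1) → ends 17; tail pad 7 to reach multiple of 8; total 24 bytes, alignment 8
b at 0 (size 8, align 8) → ends 8
g at 8 (size 8, align 8) → ends 16
gid at 16 (size 11, align 1) → ends 27
pad 1 to align 2 for cpu
cpu at 28 (size 2, align 2) → ends 30
h at 30 (size 2, align 2) → ends 32
a at 32 (size 24, align 8) → ends 56
f at 56 (size 2, align 2) → ends 58
tail pad 6 to reach multiple of 8
total 64 bytes, alignment 8
— Frame2 —
cpu at 0 (size 2, align 2) → ends 2
pad 6 to align 8 for a
a at 8 (size 24, align 8) → ends 32
g at 32 (size 8, align 8) → ends 40
f at 40 (size 2, align 2) → ends 42
h at 42 (size 2, align 2) → ends 44
pad 4 to align 8 for b
b at 48 (size 8, align 8) → ends 56
gid at 56 (size 11, align 1) → ends 67
tail pad 5 to reach multiple of 8
total 72 bytes, alignment 8
64 − 72 = -8

-8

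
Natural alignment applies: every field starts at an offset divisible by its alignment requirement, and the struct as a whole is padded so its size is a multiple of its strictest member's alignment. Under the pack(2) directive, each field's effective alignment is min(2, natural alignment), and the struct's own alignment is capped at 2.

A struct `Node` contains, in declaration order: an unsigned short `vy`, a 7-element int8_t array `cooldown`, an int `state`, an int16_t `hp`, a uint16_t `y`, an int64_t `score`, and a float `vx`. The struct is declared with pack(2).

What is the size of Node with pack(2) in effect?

@0: vy [2B, align 2] → 2
@2: cooldown [7B, align 1] → 9
+1 pad (align 2)
@10: state [4B, align 2] → 14
@14: hp [2B, align 2] → 16
@16: y [2B, align 2] → 18
@18: score [8B, align 2] → 26
@26: vx [4B, align 2] → 30
size 30, align 2

30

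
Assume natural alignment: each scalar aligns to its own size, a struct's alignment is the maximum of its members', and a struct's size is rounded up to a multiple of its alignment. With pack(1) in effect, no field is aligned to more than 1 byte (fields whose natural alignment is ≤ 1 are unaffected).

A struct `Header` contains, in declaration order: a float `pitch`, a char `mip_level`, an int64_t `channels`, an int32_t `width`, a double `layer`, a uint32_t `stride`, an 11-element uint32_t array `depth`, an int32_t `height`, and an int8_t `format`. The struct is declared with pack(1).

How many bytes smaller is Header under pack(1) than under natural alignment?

natural layout:
  0..4  pitch  (4B, 4-aligned)
  4..5  mip_level  (1B, 1-aligned)
  5..8  -- padding (3B)
  8..16  channels  (8B, 8-aligned)
  16..20  width  (4B, 4-aligned)
  20..24  -- padding (4B)
  24..32  layer  (8B, 8-aligned)
  32..36  stride  (4B, 4-aligned)
  36..80  depth  (44B, 4-aligned)
  80..84  height  (4B, 4-aligned)
  84..85  format  (1B, 1-aligned)
  85..88  -- tail padding (3B)
  sizeof = 88, alignof = 8
packed(1) layout:
  0..4  pitch  (4B, 1-aligned)
  4..5  mip_level  (1B, 1-aligned)
  5..13  channels  (8B, 1-aligned)
  13..17  width  (4B, 1-aligned)
  17..25  layer  (8B, 1-aligned)
  25..29  stride  (4B, 1-aligned)
  29..73  depth  (44B, 1-aligned)
  73..77  height  (4B, 1-aligned)
  77..78  format  (1B, 1-aligned)
  sizeof = 78, alignof = 1
88 − 78 = 10

10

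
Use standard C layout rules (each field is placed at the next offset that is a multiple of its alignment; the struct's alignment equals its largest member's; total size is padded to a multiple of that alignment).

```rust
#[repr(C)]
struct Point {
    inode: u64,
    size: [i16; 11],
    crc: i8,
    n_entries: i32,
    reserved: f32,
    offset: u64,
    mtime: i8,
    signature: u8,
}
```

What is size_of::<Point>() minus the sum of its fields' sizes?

7

inode at 0 (size 8, align 8) → ends 8
size at 8 (size 22, align 2) → ends 30
crc at 30 (size 1, align 1) → ends 31
pad 1 to align 4 for n_entries
n_entries at 32 (size 4, align 4) → ends 36
reserved at 36 (size 4, align 4) → ends 40
offset at 40 (size 8, align 8) → ends 48
mtime at 48 (size 1, align 1) → ends 49
signature at 49 (size 1, align 1) → ends 50
tail pad 6 to reach multiple of 8
total 56 bytes, alignment 8
data bytes 49, size 56 → padding 7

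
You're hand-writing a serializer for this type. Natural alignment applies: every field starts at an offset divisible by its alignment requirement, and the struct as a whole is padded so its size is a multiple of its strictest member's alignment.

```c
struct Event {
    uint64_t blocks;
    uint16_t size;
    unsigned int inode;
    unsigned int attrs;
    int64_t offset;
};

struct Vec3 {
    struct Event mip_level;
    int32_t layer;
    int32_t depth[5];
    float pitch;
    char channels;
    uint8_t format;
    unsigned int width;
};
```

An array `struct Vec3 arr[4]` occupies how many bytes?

Event: @0: blocks [8B, align 8] → 8; @8: size [2B, align 2] → 10; +2 pad (align 4); @12: inode [4B, align 4] → 16; @16: attrs [4B, align 4] → 20; +4 pad (align 8); @24: offset [8B, align 8] → 32; size 32, align 8
@0: mip_level [32B, align 8] → 32
@32: layer [4B, align 4] → 36
@36: depth [20B, align 4] → 56
@56: pitch [4B, align 4] → 60
@60: channels [1B, align 1] → 61
@61: format [1B, align 1] → 62
+2 pad (align 4)
@64: width [4B, align 4] → 68
+4 tail pad (align 8)
size 72, align 8
array of 4: 4 × 72 = 288

288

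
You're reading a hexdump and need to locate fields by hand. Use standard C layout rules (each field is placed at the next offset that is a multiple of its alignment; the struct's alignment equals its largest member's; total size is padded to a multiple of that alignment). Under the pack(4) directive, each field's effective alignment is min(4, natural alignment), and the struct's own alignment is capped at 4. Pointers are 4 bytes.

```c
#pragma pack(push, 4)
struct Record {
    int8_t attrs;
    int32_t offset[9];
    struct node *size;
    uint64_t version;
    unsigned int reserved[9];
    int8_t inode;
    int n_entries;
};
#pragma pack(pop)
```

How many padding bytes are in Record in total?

attrs at 0 (size 1, align 1) → ends 1
pad 3 to align 4 for offset
offset at 4 (size 36, align 4) → ends 40
size at 40 (size 4, align 4) → ends 44
version at 44 (size 8, align 4) → ends 52
reserved at 52 (size 36, align 4) → ends 88
inode at 88 (size 1, align 1) → ends 89
pad 3 to align 4 for n_entries
n_entries at 92 (size 4, align 4) → ends 96
total 96 bytes, alignment 4
data bytes 90, size 96 → padding 6

6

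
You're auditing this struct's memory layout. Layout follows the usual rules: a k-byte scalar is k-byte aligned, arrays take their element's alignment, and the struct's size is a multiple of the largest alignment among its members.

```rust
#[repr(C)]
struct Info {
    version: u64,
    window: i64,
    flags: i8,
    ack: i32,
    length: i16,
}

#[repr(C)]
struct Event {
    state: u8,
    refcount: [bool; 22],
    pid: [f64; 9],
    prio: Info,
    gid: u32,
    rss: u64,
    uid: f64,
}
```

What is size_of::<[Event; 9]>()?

Info: version at 0 (size 8, align 8) → ends 8; window at 8 (size 8, align 8) → ends 16; flags at 16 (size 1, align 1) → ends 17; pad 3 to align 4 for ack; ack at 20 (size 4, align 4) → ends 24; length at 24 (size 2, align 2) → ends 26; tail pad 6 to reach multiple of 8; total 32 bytes, alignment 8
state at 0 (size 1, align 1) → ends 1
refcount at 1 (size 22, align 1) → ends 23
pad 1 to align 8 for pid
pid at 24 (size 72, align 8) → ends 96
prio at 96 (size 32, align 8) → ends 128
gid at 128 (size 4, align 4) → ends 132
pad 4 to align 8 for rss
rss at 136 (size 8, align 8) → ends 144
uid at 144 (size 8, align 8) → ends 152
total 152 bytes, alignment 8
array of 9: 9 × 152 = 1368

1368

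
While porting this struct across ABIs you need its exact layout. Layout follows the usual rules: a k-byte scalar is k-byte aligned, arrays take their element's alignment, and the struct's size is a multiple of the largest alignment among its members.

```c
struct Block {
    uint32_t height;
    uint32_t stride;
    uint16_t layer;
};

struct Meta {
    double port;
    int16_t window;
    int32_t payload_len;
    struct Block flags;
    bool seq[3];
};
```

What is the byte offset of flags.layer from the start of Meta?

24

Block: 0..4  height  (4B, 4-aligned); 4..8  stride  (4B, 4-aligned); 8..10  layer  (2B, 2-aligned); 10..12  -- tail padding (2B); sizeof = 12, alignof = 4
0..8  port  (8B, 8-aligned)
8..10  window  (2B, 2-aligned)
10..12  -- padding (2B)
12..16  payload_len  (4B, 4-aligned)
16..28  flags  (12B, 4-aligned)
within Block: layer at 8
16 + 8 = 24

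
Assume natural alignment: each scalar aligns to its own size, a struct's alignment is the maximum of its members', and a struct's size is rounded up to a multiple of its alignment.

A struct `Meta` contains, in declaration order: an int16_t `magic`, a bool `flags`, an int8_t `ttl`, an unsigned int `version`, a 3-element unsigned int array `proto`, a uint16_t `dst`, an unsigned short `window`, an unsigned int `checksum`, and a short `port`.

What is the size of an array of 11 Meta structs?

magic at 0 (size 2, align 2) → ends 2
flags at 2 (size 1, align 1) → ends 3
ttl at 3 (size 1, align 1) → ends 4
version at 4 (size 4, align 4) → ends 8
proto at 8 (size 12, align 4) → ends 20
dst at 20 (size 2, align 2) → ends 22
window at 22 (size 2, align 2) → ends 24
checksum at 24 (size 4, align 4) → ends 28
port at 28 (size 2, align 2) → ends 30
tail pad 2 to reach multiple of 4
total 32 bytes, alignment 4
array of 11: 11 × 32 = 352

352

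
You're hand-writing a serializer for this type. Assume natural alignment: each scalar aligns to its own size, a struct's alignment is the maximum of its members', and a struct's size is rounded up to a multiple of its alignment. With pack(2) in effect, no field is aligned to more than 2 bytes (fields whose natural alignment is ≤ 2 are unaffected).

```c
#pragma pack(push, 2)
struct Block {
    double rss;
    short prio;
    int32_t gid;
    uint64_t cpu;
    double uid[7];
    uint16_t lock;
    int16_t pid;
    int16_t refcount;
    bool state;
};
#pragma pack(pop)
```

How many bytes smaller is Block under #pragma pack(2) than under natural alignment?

natural layout:
  0..8  rss  (8B, 8-aligned)
  8..10  prio  (2B, 2-aligned)
  10..12  -- padding (2B)
  12..16  gid  (4B, 4-aligned)
  16..24  cpu  (8B, 8-aligned)
  24..80  uid  (56B, 8-aligned)
  80..82  lock  (2B, 2-aligned)
  82..84  pid  (2B, 2-aligned)
  84..86  refcount  (2B, 2-aligned)
  86..87  state  (1B, 1-aligned)
  87..88  -- tail padding (1B)
  sizeof = 88, alignof = 8
packed(2) layout:
  0..8  rss  (8B, 2-aligned)
  8..10  prio  (2B, 2-aligned)
  10..14  gid  (4B, 2-aligned)
  14..22  cpu  (8B, 2-aligned)
  22..78  uid  (56B, 2-aligned)
  78..80  lock  (2B, 2-aligned)
  80..82  pid  (2B, 2-aligned)
  82..84  refcount  (2B, 2-aligned)
  84..85  state  (1B, 1-aligned)
  85..86  -- tail padding (1B)
  sizeof = 86, alignof = 2
88 − 86 = 2

2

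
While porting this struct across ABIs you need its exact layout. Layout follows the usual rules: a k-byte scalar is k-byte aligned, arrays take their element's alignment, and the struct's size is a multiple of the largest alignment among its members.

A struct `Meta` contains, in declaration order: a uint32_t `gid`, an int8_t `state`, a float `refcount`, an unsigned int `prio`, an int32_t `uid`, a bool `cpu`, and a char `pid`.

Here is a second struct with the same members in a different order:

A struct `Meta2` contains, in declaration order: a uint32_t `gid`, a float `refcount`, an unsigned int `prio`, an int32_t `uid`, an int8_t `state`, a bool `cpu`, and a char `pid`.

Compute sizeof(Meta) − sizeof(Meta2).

0..4  gid  (4B, 4-aligned)
4..5  state  (1B, 1-aligned)
5..8  -- padding (3B)
8..12  refcount  (4B, 4-aligned)
12..16  prio  (4B, 4-aligned)
16..20  uid  (4B, 4-aligned)
20..21  cpu  (1B, 1-aligned)
21..22  pid  (1B, 1-aligned)
22..24  -- tail padding (2B)
sizeof = 24, alignof = 4
— Meta2 —
0..4  gid  (4B, 4-aligned)
4..8  refcount  (4B, 4-aligned)
8..12  prio  (4B, 4-aligned)
12..16  uid  (4B, 4-aligned)
16..17  state  (1B, 1-aligned)
17..18  cpu  (1B, 1-aligned)
18..19  pid  (1B, 1-aligned)
19..20  -- tail padding (1B)
sizeof = 20, alignof = 4
24 − 20 = 4

4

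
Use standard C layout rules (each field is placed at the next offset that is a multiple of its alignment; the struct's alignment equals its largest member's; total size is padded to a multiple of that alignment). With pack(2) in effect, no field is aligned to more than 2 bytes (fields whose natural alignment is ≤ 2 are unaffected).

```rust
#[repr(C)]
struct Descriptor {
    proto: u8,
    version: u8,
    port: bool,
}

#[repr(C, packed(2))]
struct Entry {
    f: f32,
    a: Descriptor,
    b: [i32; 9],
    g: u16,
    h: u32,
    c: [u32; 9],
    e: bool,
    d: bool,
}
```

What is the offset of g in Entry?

Descriptor: proto at 0 (size 1, align 1) → ends 1; version at 1 (size 1, align 1) → ends 2; port at 2 (size 1, align 1) → ends 3; total 3 bytes, alignment 1
f at 0 (size 4, align 2) → ends 4
a at 4 (size 3, align 1) → ends 7
pad 1 to align 2 for b
b at 8 (size 36, align 2) → ends 44
g at 44 (size 2, align 2) → ends 46

44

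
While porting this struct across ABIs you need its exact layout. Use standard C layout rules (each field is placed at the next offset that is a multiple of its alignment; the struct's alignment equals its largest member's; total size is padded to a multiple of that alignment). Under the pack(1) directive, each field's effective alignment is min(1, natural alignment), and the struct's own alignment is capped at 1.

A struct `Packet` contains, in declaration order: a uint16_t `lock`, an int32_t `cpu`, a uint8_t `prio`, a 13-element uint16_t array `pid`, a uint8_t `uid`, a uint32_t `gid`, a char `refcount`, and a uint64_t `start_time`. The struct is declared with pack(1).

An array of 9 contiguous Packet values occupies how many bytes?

lock at 0 (size 2, align 1) → ends 2
cpu at 2 (size 4, align 1) → ends 6
prio at 6 (size 1, align 1) → ends 7
pid at 7 (size 26, align 1) → ends 33
uid at 33 (size 1, align 1) → ends 34
gid at 34 (size 4, align 1) → ends 38
refcount at 38 (size 1, align 1) → ends 39
start_time at 39 (size 8, align 1) → ends 47
total 47 bytes, alignment 1
array of 9: 9 × 47 = 423

423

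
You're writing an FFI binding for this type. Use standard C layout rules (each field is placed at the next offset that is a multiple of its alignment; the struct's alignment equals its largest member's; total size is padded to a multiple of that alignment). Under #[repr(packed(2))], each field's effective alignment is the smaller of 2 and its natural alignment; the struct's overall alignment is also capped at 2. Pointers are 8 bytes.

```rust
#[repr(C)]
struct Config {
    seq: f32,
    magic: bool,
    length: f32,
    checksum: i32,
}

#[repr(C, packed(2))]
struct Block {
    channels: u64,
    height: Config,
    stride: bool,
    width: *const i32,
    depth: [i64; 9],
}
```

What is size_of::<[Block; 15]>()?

1590

Config: 0..4  seq  (4B, 4-aligned); 4..5  magic  (1B, 1-aligned); 5..8  -- padding (3B); 8..12  length  (4B, 4-aligned); 12..16  checksum  (4B, 4-aligned); sizeof = 16, alignof = 4
0..8  channels  (8B, 2-aligned)
8..24  height  (16B, 2-aligned)
24..25  stride  (1B, 1-aligned)
25..26  -- padding (1B)
26..34  width  (8B, 2-aligned)
34..106  depth  (72B, 2-aligned)
sizeof = 106, alignof = 2
array of 15: 15 × 106 = 1590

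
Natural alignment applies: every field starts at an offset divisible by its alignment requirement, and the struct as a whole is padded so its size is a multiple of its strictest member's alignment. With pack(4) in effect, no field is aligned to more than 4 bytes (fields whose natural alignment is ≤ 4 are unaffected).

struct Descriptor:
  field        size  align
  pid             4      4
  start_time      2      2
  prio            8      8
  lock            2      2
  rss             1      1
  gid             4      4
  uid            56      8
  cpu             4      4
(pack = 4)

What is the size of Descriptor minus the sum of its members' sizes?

@0: pid [4B, align 4] → 4
@4: start_time [2B, align 2] → 6
+2 pad (align 4)
@8: prio [8B, align 4] → 16
@16: lock [2B, align 2] → 18
@18: rss [1B, align 1] → 19
+1 pad (align 4)
@20: gid [4B, align 4] → 24
@24: uid [56B, align 4] → 80
@80: cpu [4B, align 4] → 84
size 84, align 4
data bytes 81, size 84 → padding 3

3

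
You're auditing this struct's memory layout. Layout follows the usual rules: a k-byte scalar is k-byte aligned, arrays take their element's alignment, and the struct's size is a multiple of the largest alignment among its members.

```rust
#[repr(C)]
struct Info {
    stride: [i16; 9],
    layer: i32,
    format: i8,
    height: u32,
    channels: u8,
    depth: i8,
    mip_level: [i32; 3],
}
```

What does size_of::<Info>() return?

48

@0: stride [18B, align 2] → 18
+2 pad (align 4)
@20: layer [4B, align 4] → 24
@24: format [1B, align 1] → 25
+3 pad (align 4)
@28: height [4B, align 4] → 32
@32: channels [1B, align 1] → 33
@33: depth [1B, align 1] → 34
+2 pad (align 4)
@36: mip_level [12B, align 4] → 48
size 48, align 4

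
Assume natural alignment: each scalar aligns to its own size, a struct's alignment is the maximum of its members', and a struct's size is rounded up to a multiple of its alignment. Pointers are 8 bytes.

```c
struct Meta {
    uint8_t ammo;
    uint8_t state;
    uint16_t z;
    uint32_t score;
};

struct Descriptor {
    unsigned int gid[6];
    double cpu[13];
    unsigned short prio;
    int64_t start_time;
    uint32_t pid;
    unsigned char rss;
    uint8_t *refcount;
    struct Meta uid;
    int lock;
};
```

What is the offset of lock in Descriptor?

Meta: @0: ammo [1B, align 1] → 1; @1: state [1B, align 1] → 2; @2: z [2B, align 2] → 4; @4: score [4B, align 4] → 8; size 8, align 4
@0: gid [24B, align 4] → 24
@24: cpu [104B, align 8] → 128
@128: prio [2B, align 2] → 130
+6 pad (align 8)
@136: start_time [8B, align 8] → 144
@144: pid [4B, align 4] → 148
@148: rss [1B, align 1] → 149
+3 pad (align 8)
@152: refcount [8B, align 8] → 160
@160: uid [8B, align 4] → 168
@168: lock [4B, align 4] → 172

168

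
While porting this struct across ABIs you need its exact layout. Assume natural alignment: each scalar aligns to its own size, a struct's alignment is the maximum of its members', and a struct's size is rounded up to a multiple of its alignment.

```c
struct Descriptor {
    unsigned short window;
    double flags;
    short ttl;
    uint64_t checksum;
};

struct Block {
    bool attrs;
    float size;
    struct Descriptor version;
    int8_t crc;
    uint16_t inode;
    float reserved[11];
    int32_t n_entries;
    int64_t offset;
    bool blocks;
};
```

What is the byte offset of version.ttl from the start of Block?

24

Descriptor: 0..2  window  (2B, 2-aligned); 2..8  -- padding (6B); 8..16  flags  (8B, 8-aligned); 16..18  ttl  (2B, 2-aligned); 18..24  -- padding (6B); 24..32  checksum  (8B, 8-aligned); sizeof = 32, alignof = 8
0..1  attrs  (1B, 1-aligned)
1..4  -- padding (3B)
4..8  size  (4B, 4-aligned)
8..40  version  (32B, 8-aligned)
within Descriptor: ttl at 16
8 + 16 = 24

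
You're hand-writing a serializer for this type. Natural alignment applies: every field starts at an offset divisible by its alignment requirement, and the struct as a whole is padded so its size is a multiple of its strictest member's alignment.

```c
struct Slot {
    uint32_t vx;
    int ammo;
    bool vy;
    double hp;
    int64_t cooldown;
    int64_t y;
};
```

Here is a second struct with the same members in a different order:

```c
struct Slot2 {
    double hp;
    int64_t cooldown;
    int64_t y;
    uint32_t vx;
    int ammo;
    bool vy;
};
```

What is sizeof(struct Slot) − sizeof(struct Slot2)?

0

vx at 0 (size 4, align 4) → ends 4
ammo at 4 (size 4, align 4) → ends 8
vy at 8 (size 1, align 1) → ends 9
pad 7 to align 8 for hp
hp at 16 (size 8, align 8) → ends 24
cooldown at 24 (size 8, align 8) → ends 32
y at 32 (size 8, align 8) → ends 40
total 40 bytes, alignment 8
— Slot2 —
hp at 0 (size 8, align 8) → ends 8
cooldown at 8 (size 8, align 8) → ends 16
y at 16 (size 8, align 8) → ends 24
vx at 24 (size 4, align 4) → ends 28
ammo at 28 (size 4, align 4) → ends 32
vy at 32 (size 1, align 1) → ends 33
tail pad 7 to reach multiple of 8
total 40 bytes, alignment 8
40 − 40 = 0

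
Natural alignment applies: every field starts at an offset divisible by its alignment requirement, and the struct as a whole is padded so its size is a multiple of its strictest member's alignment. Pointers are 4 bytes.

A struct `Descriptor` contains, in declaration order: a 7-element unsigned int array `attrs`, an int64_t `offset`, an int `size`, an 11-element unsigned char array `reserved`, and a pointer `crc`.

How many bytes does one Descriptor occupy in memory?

64 bytes

attrs at 0 (size 28, align 4) → ends 28
pad 4 to align 8 for offset
offset at 32 (size 8, align 8) → ends 40
size at 40 (size 4, align 4) → ends 44
reserved at 44 (size 11, align 1) → ends 55
pad 1 to align 4 for crc
crc at 56 (size 4, align 4) → ends 60
tail pad 4 to reach multiple of 8
total 64 bytes, alignment 8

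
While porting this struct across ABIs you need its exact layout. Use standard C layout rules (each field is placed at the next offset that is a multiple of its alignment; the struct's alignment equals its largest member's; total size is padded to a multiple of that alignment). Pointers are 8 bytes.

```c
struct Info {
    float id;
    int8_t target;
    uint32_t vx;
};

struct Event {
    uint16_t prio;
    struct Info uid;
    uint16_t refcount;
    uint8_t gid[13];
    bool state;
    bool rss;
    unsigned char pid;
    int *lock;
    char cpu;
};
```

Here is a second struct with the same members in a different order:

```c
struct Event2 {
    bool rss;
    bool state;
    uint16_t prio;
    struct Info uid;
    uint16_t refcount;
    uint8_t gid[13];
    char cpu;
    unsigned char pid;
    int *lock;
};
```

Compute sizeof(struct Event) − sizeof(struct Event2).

8

Info: 0..4  id  (4B, 4-aligned); 4..5  target  (1B, 1-aligned); 5..8  -- padding (3B); 8..12  vx  (4B, 4-aligned); sizeof = 12, alignof = 4
0..2  prio  (2B, 2-aligned)
2..4  -- padding (2B)
4..16  uid  (12B, 4-aligned)
16..18  refcount  (2B, 2-aligned)
18..31  gid  (13B, 1-aligned)
31..32  state  (1B, 1-aligned)
32..33  rss  (1B, 1-aligned)
33..34  pid  (1B, 1-aligned)
34..40  -- padding (6B)
40..48  lock  (8B, 8-aligned)
48..49  cpu  (1B, 1-aligned)
49..56  -- tail padding (7B)
sizeof = 56, alignof = 8
— Event2 —
0..1  rss  (1B, 1-aligned)
1..2  state  (1B, 1-aligned)
2..4  prio  (2B, 2-aligned)
4..16  uid  (12B, 4-aligned)
16..18  refcount  (2B, 2-aligned)
18..31  gid  (13B, 1-aligned)
31..32  cpu  (1B, 1-aligned)
32..33  pid  (1B, 1-aligned)
33..40  -- padding (7B)
40..48  lock  (8B, 8-aligned)
sizeof = 48, alignof = 8
56 − 48 = 8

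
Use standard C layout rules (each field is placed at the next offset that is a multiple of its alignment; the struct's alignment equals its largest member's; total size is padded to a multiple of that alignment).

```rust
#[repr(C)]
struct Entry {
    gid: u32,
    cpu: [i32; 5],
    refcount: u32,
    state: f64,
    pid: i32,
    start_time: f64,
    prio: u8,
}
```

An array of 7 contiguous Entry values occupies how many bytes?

@0: gid [4B, align 4] → 4
@4: cpu [20B, align 4] → 24
@24: refcount [4B, align 4] → 28
+4 pad (align 8)
@32: state [8B, align 8] → 40
@40: pid [4B, align 4] → 44
+4 pad (align 8)
@48: start_time [8B, align 8] → 56
@56: prio [1B, align 1] → 57
+7 tail pad (align 8)
size 64, align 8
array of 7: 7 × 64 = 448

448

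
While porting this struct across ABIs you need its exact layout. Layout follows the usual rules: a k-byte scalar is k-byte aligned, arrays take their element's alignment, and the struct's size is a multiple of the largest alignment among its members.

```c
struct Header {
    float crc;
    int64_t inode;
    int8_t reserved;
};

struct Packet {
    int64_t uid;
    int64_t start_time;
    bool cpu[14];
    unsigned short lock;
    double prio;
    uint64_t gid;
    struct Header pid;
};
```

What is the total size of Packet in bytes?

72

Header: @0: crc [4B, align 4] → 4; +4 pad (align 8); @8: inode [8B, align 8] → 16; @16: reserved [1B, align 1] → 17; +7 tail pad (align 8); size 24, align 8
@0: uid [8B, align 8] → 8
@8: start_time [8B, align 8] → 16
@16: cpu [14B, align 1] → 30
@30: lock [2B, align 2] → 32
@32: prio [8B, align 8] → 40
@40: gid [8B, align 8] → 48
@48: pid [24B, align 8] → 72
size 72, align 8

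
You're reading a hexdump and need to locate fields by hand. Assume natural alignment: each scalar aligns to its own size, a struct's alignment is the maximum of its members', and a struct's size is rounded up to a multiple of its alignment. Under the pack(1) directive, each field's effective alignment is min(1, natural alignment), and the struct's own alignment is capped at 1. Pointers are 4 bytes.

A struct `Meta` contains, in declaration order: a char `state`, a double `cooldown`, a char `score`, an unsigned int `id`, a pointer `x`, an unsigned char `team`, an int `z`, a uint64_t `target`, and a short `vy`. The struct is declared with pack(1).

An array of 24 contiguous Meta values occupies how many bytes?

state at 0 (size 1, align 1) → ends 1
cooldown at 1 (size 8, align 1) → ends 9
score at 9 (size 1, align 1) → ends 10
id at 10 (size 4, align 1) → ends 14
x at 14 (size 4, align 1) → ends 18
team at 18 (size 1, align 1) → ends 19
z at 19 (size 4, align 1) → ends 23
target at 23 (size 8, align 1) → ends 31
vy at 31 (size 2, align 1) → ends 33
total 33 bytes, alignment 1
array of 24: 24 × 33 = 792

792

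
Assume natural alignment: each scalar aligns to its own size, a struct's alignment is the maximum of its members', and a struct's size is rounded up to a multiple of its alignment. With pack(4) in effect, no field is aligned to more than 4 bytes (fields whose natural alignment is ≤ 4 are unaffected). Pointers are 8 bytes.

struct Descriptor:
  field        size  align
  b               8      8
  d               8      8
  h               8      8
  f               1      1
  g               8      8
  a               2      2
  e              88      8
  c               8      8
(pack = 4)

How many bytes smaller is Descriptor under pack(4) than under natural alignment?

natural layout:
  @0: b [8B, align 8] → 8
  @8: d [8B, align 8] → 16
  @16: h [8B, align 8] → 24
  @24: f [1B, align 1] → 25
  +7 pad (align 8)
  @32: g [8B, align 8] → 40
  @40: a [2B, align 2] → 42
  +6 pad (align 8)
  @48: e [88B, align 8] → 136
  @136: c [8B, align 8] → 144
  size 144, align 8
packed(4) layout:
  @0: b [8B, align 4] → 8
  @8: d [8B, align 4] → 16
  @16: h [8B, align 4] → 24
  @24: f [1B, align 1] → 25
  +3 pad (align 4)
  @28: g [8B, align 4] → 36
  @36: a [2B, align 2] → 38
  +2 pad (align 4)
  @40: e [88B, align 4] → 128
  @128: c [8B, align 4] → 136
  size 136, align 4
144 − 136 = 8

8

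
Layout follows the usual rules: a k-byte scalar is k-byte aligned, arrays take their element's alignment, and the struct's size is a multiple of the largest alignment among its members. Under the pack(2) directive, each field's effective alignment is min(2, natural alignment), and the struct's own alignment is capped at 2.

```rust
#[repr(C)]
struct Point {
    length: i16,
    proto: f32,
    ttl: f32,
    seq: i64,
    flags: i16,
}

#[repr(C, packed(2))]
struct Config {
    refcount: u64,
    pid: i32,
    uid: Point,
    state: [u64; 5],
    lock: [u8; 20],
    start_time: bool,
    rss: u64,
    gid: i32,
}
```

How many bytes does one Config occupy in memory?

118

Point: length at 0 (size 2, align 2) → ends 2; pad 2 to align 4 for proto; proto at 4 (size 4, align 4) → ends 8; ttl at 8 (size 4, align 4) → ends 12; pad 4 to align 8 for seq; seq at 16 (size 8, align 8) → ends 24; flags at 24 (size 2, align 2) → ends 26; tail pad 6 to reach multiple of 8; total 32 bytes, alignment 8
refcount at 0 (size 8, align 2) → ends 8
pid at 8 (size 4, align 2) → ends 12
uid at 12 (size 32, align 2) → ends 44
state at 44 (size 40, align 2) → ends 84
lock at 84 (size 20, align 1) → ends 104
start_time at 104 (size 1, align 1) → ends 105
pad 1 to align 2 for rss
rss at 106 (size 8, align 2) → ends 114
gid at 114 (size 4, align 2) → ends 118
total 118 bytes, alignment 2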